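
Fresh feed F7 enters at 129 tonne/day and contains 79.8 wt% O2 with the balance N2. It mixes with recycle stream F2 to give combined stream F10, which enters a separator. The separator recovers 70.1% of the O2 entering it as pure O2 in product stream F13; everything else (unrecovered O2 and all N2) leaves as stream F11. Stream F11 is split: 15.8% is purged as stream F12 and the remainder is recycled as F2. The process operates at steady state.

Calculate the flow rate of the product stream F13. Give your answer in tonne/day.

96.44 tonne/day

O2 in F10: m_A = 129×0.798 + (1−0.158)·(1−0.701)·m_A, so m_A = 102.94/0.7482 = 137.58 tonne/day.
Product F13 = 0.701×137.58 = 96.443 tonne/day.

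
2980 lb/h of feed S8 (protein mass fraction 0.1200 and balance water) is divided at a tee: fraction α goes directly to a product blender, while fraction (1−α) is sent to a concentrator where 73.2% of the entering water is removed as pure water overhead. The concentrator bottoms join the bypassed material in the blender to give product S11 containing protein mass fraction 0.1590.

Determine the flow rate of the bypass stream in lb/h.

All 2980×0.120 = 357.6 lb/h of protein reaches S11, so S11 = 357.6/0.159 = 2249.1 lb/h and vapour = 730.94 lb/h.
The evaporator receives (1−α)·2980 of feed at 0.880 water and removes 0.732 of that water:
0.732×0.880×(1−α)×2980 = 730.94
(1−α) = 730.94/1919.6 = 0.3808;  α = 0.6192.
Bypass flow = 0.6192×2980 = 1845.3 lb/h.

1845 lb/h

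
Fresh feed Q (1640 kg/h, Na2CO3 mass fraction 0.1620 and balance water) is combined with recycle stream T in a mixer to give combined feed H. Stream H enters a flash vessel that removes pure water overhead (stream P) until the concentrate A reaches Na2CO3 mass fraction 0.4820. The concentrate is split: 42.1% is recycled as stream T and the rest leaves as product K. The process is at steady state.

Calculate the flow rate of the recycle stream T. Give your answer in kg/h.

400.8 kg/h

Overall Na2CO3 balance (none leaves overhead): Na2CO3 in fresh feed = Na2CO3 in product, i.e. 1640×0.162 = (1−0.421)·A·0.482.
A = 265.68/(0.482×0.579) = 951.99 kg/h.
Recycle T = 0.421×951.99 = 400.79 kg/h.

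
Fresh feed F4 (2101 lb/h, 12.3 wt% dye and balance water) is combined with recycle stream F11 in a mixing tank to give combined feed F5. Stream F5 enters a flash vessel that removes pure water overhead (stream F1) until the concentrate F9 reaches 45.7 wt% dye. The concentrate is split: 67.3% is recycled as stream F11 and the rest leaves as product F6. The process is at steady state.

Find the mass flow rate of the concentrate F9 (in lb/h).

Overall dye balance (none leaves overhead): dye in fresh feed = dye in product, i.e. 2101×0.123 = (1−0.673)·F9·0.457.
F9 = 258.42/(0.457×0.327) = 1729.3 lb/h.

1729 lb/h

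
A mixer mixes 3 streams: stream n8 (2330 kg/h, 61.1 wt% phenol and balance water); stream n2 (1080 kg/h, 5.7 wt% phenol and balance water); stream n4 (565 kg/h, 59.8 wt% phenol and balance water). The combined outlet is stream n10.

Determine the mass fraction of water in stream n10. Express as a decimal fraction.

0.541

Total flow out = 2330 + 1080 + 565 = 3975 kg/h.
water in = 2330×0.389 + 1080×0.943 + 565×0.402 = 2151.9 kg/h.
water mass fraction in n10 = 2151.9/3975 = 0.541.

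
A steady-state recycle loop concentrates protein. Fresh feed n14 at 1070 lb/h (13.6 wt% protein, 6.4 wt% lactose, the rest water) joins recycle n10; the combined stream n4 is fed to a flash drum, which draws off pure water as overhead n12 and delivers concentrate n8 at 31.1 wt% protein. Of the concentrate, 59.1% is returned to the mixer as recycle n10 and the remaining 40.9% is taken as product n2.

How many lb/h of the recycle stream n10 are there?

676.1 lb/h

Overall protein balance (none leaves overhead): protein in fresh feed = protein in product, i.e. 1070×0.136 = (1−0.591)·n8·0.311.
n8 = 145.52/(0.311×0.409) = 1144 lb/h.
Recycle n10 = 0.591×1144 = 676.12 lb/h.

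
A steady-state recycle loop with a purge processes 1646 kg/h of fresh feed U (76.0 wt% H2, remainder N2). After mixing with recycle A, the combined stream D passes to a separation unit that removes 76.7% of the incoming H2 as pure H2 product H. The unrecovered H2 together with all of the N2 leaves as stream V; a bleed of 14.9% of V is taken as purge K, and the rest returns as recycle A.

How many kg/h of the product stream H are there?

H2 in D: m_A = 1646×0.760 + (1−0.149)·(1−0.767)·m_A, so m_A = 1251/0.8017 = 1560.4 kg/h.
Product H = 0.767×1560.4 = 1196.8 kg/h.

1197 kg/h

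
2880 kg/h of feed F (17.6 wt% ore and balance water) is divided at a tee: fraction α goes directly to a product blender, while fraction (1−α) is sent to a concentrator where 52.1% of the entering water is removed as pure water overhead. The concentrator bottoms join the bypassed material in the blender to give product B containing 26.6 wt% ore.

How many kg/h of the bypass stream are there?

All 2880×0.176 = 506.88 kg/h of ore reaches B, so B = 506.88/0.266 = 1905.6 kg/h and vapour = 974.44 kg/h.
The evaporator receives (1−α)·2880 of feed at 0.824 water and removes 0.521 of that water:
0.521×0.824×(1−α)×2880 = 974.44
(1−α) = 974.44/1236.4 = 0.7881;  α = 0.2119.
Bypass flow = 0.2119×2880 = 610.2 kg/h.

610.2 kg/h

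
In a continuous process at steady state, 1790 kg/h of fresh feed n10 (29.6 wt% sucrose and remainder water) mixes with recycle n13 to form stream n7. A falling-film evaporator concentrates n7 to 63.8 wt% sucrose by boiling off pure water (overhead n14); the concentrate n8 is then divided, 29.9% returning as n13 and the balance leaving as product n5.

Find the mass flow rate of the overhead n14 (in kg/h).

959.5 kg/h

Overall sucrose balance (none leaves overhead): sucrose in fresh feed = sucrose in product, i.e. 1790×0.296 = (1−0.299)·n8·0.638.
n8 = 529.84/(0.638×0.701) = 1184.7 kg/h.
Recycle n13 = 0.299×1184.7 = 354.22 kg/h.
Combined feed n7 = 1790 + 354.22 = 2144.2 kg/h.
Overhead n14 = n7 − n8 = 2144.2 − 1184.7 = 959.53 kg/h.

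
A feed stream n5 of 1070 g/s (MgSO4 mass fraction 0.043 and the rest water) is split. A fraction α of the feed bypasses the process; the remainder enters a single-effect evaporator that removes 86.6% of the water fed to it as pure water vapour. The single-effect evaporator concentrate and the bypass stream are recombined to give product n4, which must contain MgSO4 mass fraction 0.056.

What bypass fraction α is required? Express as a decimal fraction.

All 1070×0.043 = 46.01 g/s of MgSO4 reaches n4, so n4 = 46.01/0.056 = 821.61 g/s and vapour = 248.39 g/s.
The evaporator receives (1−α)·1070 of feed at 0.957 water and removes 0.866 of that water:
0.866×0.957×(1−α)×1070 = 248.39
(1−α) = 248.39/886.78 = 0.2801;  α = 0.7199.

0.720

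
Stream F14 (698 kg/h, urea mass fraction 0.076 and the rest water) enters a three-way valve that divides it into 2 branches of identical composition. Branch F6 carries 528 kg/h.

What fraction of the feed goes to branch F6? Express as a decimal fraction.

Fraction to F6 = 528/698 = 0.7564.

0.756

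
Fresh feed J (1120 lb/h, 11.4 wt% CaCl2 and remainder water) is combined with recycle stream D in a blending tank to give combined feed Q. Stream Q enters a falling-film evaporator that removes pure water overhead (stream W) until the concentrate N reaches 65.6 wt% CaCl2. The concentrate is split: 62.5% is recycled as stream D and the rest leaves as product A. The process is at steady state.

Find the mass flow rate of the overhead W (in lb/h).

925.4 lb/h

Overall CaCl2 balance (none leaves overhead): CaCl2 in fresh feed = CaCl2 in product, i.e. 1120×0.114 = (1−0.625)·N·0.656.
N = 127.68/(0.656×0.375) = 519.02 lb/h.
Recycle D = 0.625×519.02 = 324.39 lb/h.
Combined feed Q = 1120 + 324.39 = 1444.4 lb/h.
Overhead W = Q − N = 1444.4 − 519.02 = 925.37 lb/h.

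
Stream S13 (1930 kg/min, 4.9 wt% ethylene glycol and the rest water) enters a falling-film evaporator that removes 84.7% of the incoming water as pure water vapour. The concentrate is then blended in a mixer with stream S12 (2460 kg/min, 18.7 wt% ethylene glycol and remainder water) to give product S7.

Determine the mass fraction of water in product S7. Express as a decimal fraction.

Vapour removed = 0.847×0.951×1930 = 1554.6 kg/min; concentrate = 375.39 kg/min.
water reaching the mixer = 280.82 (from concentrate) + 2460×0.813 = 2280.8 kg/min.
Product flow = 375.39 + 2460 = 2835.4 kg/min; water fraction = 0.804.

0.804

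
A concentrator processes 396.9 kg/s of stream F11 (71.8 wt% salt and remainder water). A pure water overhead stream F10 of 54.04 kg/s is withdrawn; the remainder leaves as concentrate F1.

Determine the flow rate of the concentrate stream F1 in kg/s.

Concentrate = 396.9 − 54.04 = 342.86 kg/s.

342.9 kg/s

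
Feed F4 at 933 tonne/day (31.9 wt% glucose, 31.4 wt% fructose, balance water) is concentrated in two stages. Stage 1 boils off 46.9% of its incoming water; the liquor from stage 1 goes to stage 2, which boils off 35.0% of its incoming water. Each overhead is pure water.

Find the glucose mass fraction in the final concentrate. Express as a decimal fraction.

0.420

water in feed = 933×0.367 = 342.41 tonne/day.
After stage 1: water left = (1−0.469)×342.41 = 181.82; stream total = 772.41 tonne/day.
After stage 2: water left = (1−0.350)×181.82 = 118.18; final concentrate = 708.77 tonne/day.
glucose fraction = 297.63/708.77 = 0.420.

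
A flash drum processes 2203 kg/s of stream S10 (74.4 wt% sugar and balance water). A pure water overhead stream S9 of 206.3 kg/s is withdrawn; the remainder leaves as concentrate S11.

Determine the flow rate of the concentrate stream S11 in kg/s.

1997 kg/s

Concentrate = 2203 − 206.3 = 1996.7 kg/s.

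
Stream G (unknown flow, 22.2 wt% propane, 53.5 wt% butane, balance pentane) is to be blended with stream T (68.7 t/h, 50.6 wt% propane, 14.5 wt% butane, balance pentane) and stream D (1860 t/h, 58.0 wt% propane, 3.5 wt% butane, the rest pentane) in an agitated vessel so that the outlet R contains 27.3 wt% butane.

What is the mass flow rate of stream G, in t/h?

1723 t/h

Let G be the unknown flow. Total out = 1928.7 + G.
butane balance: 75.062 + 0.535·G = 0.273·(1928.7 + G)
(0.535 − 0.273)·G = 0.273×1928.7 − 75.062 = 451.47
G = 451.47 / 0.262 = 1723.2 t/h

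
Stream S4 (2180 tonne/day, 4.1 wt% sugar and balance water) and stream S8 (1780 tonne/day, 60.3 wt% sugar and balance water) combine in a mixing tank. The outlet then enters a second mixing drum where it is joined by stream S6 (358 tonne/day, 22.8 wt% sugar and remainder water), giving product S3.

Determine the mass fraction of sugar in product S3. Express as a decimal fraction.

Overall, product flow = 4318 tonne/day.
sugar in = 2180×0.041 + 1780×0.603 + 358×0.228 = 1244.3 tonne/day.
sugar fraction in S3 = 0.2882.

0.2882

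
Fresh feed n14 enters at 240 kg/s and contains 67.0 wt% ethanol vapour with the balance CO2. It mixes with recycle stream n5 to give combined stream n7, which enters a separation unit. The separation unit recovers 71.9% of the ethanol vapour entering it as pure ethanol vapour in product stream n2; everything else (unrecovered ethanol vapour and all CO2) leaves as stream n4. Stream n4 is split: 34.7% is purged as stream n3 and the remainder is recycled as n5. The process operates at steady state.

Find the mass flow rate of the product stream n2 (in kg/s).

ethanol vapour in n7: m_A = 240×0.670 + (1−0.347)·(1−0.719)·m_A, so m_A = 160.8/0.8165 = 196.94 kg/s.
Product n2 = 0.719×196.94 = 141.6 kg/s.

141.6 kg/s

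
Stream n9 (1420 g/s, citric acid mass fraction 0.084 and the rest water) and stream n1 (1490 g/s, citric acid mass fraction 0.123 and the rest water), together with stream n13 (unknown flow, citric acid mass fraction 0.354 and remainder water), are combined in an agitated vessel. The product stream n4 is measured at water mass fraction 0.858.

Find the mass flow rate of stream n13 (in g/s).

522 g/s

Let n13 be the unknown flow. Total out = 2910 + n13.
water balance: 2607.4 + 0.646·n13 = 0.858·(2910 + n13)
(0.646 − 0.858)·n13 = 0.858×2910 − 2607.4 = -110.67
n13 = -110.67 / -0.212 = 522.03 g/s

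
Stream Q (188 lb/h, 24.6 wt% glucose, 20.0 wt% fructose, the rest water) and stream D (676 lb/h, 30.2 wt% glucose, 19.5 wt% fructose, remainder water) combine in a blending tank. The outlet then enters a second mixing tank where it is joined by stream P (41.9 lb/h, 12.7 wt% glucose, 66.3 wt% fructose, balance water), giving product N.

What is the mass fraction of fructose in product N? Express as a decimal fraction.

0.218

Overall, product flow = 905.9 lb/h.
fructose in = 188×0.200 + 676×0.195 + 41.9×0.663 = 197.2 lb/h.
fructose fraction in N = 0.218.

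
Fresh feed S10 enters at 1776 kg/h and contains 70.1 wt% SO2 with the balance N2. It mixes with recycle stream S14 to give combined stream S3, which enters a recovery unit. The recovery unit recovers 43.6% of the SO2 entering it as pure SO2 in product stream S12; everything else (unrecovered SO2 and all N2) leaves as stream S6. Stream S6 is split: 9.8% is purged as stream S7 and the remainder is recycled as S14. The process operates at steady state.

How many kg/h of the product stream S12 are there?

1105 kg/h

SO2 in S3: m_A = 1776×0.701 + (1−0.098)·(1−0.436)·m_A, so m_A = 1245/0.4913 = 2534.2 kg/h.
Product S12 = 0.436×2534.2 = 1104.9 kg/h.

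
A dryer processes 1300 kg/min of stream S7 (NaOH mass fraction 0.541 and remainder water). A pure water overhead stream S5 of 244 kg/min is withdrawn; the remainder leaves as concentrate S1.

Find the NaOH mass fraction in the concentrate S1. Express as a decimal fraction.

NaOH is not removed: 1300×0.541 = 703.3 kg/min of NaOH enters S1.
Concentrate = 1300 − 244 = 1056 kg/min.
Mass fraction = 703.3/1056 = 0.666.

0.666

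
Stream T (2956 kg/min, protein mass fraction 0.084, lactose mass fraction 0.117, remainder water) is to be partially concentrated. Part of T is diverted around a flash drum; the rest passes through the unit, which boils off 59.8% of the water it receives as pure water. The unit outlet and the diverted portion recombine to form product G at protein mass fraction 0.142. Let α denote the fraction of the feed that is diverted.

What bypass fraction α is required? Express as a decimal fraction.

All 2956×0.084 = 248.3 kg/min of protein reaches G, so G = 248.3/0.142 = 1748.6 kg/min and vapour = 1207.4 kg/min.
The evaporator receives (1−α)·2956 of feed at 0.799 water and removes 0.598 of that water:
0.598×0.799×(1−α)×2956 = 1207.4
(1−α) = 1207.4/1412.4 = 0.8549;  α = 0.1451.

0.145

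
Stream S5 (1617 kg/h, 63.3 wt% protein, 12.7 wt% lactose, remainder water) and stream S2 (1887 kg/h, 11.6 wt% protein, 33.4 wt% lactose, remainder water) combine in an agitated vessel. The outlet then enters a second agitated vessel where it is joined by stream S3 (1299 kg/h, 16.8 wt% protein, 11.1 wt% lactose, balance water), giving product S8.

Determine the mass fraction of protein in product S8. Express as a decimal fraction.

0.3041

Overall, product flow = 4803 kg/h.
protein in = 1617×0.633 + 1887×0.116 + 1299×0.168 = 1460.7 kg/h.
protein fraction in S8 = 0.3041.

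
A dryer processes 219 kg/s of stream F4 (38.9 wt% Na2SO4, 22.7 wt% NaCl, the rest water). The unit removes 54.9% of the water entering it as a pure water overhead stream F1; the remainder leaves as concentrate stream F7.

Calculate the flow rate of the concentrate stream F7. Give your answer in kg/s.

172.8 kg/s

water entering = 219×0.384 = 84.096 kg/s; overhead removed = 0.549×84.096 = 46.169 kg/s.
Concentrate = 219 − 46.169 = 172.83 kg/s.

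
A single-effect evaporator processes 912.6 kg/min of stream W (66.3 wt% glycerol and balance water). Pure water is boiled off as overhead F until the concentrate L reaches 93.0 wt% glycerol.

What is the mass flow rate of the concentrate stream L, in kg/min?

650.6 kg/min

glycerol is conserved: 912.6×0.663 = 605.05 kg/min all reports to the concentrate.
Concentrate = 605.05/(target fraction) = 650.6 kg/min.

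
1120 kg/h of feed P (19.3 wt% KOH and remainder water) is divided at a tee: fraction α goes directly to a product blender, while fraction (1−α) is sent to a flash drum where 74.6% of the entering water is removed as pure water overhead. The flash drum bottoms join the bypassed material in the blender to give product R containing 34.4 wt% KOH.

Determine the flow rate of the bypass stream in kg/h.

303.4 kg/h

All 1120×0.193 = 216.16 kg/h of KOH reaches R, so R = 216.16/0.344 = 628.37 kg/h and vapour = 491.63 kg/h.
The evaporator receives (1−α)·1120 of feed at 0.807 water and removes 0.746 of that water:
0.746×0.807×(1−α)×1120 = 491.63
(1−α) = 491.63/674.26 = 0.7291;  α = 0.2709.
Bypass flow = 0.2709×1120 = 303.37 kg/h.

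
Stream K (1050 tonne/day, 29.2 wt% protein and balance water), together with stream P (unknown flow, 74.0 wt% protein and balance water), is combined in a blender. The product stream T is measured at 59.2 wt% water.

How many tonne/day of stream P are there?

Let P be the unknown flow. Total out = 1050 + P.
water balance: 743.4 + 0.260·P = 0.592·(1050 + P)
(0.260 − 0.592)·P = 0.592×1050 − 743.4 = -121.8
P = -121.8 / -0.332 = 366.87 tonne/day

366.9 tonne/day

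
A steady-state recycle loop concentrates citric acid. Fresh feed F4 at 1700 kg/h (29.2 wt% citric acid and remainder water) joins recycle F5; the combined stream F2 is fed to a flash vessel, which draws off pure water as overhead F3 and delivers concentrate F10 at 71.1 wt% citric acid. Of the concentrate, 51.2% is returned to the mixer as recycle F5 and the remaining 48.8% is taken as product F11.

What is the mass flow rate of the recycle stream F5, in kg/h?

732.5 kg/h

Overall citric acid balance (none leaves overhead): citric acid in fresh feed = citric acid in product, i.e. 1700×0.292 = (1−0.512)·F10·0.711.
F10 = 496.4/(0.711×0.488) = 1430.7 kg/h.
Recycle F5 = 0.512×1430.7 = 732.51 kg/h.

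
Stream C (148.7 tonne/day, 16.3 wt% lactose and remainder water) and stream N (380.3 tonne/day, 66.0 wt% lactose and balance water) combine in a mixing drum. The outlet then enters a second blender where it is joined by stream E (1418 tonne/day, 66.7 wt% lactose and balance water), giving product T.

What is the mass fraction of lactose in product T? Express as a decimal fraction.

0.627

Overall, product flow = 1947 tonne/day.
lactose in = 148.7×0.163 + 380.3×0.660 + 1418×0.667 = 1221 tonne/day.
lactose fraction in T = 0.627.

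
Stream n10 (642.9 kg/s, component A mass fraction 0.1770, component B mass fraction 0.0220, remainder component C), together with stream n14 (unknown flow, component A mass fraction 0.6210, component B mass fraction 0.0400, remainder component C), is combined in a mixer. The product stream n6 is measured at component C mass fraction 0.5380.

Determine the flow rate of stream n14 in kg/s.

Let n14 be the unknown flow. Total out = 642.9 + n14.
component C balance: 514.96 + 0.339·n14 = 0.538·(642.9 + n14)
(0.339 − 0.538)·n14 = 0.538×642.9 − 514.96 = -169.08
n14 = -169.08 / -0.199 = 849.66 kg/s

849.7 kg/s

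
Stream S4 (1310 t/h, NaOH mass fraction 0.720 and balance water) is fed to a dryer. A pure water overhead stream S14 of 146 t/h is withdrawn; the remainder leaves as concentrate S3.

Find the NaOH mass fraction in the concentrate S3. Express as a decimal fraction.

0.810

NaOH is not removed: 1310×0.720 = 943.2 t/h of NaOH enters S3.
Concentrate = 1310 − 146 = 1164 t/h.
Mass fraction = 943.2/1164 = 0.810.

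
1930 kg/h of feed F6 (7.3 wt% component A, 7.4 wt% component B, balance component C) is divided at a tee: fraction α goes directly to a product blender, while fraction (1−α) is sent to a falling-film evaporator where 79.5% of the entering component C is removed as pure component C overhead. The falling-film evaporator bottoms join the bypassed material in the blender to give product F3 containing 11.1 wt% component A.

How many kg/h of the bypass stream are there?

All 1930×0.073 = 140.89 kg/h of component A reaches F3, so F3 = 140.89/0.111 = 1269.3 kg/h and vapour = 660.72 kg/h.
The evaporator receives (1−α)·1930 of feed at 0.853 component C and removes 0.795 of that component C:
0.795×0.853×(1−α)×1930 = 660.72
(1−α) = 660.72/1308.8 = 0.5048;  α = 0.4952.
Bypass flow = 0.4952×1930 = 955.68 kg/h.

955.7 kg/h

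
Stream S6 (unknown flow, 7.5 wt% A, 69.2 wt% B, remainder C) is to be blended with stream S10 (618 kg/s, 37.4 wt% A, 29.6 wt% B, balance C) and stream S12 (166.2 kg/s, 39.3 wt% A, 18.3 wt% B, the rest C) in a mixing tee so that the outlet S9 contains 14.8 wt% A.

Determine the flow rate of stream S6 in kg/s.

Let S6 be the unknown flow. Total out = 784.2 + S6.
A balance: 296.45 + 0.075·S6 = 0.148·(784.2 + S6)
(0.075 − 0.148)·S6 = 0.148×784.2 − 296.45 = -180.39
S6 = -180.39 / -0.073 = 2471.1 kg/s

2471 kg/s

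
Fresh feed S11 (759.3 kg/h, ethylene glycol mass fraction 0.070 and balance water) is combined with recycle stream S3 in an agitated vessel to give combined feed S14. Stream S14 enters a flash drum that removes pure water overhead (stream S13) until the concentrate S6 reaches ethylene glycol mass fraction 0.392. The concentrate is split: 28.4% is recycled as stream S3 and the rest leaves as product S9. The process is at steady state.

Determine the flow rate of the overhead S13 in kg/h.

Overall ethylene glycol balance (none leaves overhead): ethylene glycol in fresh feed = ethylene glycol in product, i.e. 759.3×0.070 = (1−0.284)·S6·0.392.
S6 = 53.151/(0.392×0.716) = 189.37 kg/h.
Recycle S3 = 0.284×189.37 = 53.781 kg/h.
Combined feed S14 = 759.3 + 53.781 = 813.08 kg/h.
Overhead S13 = S14 − S6 = 813.08 − 189.37 = 623.71 kg/h.

623.7 kg/h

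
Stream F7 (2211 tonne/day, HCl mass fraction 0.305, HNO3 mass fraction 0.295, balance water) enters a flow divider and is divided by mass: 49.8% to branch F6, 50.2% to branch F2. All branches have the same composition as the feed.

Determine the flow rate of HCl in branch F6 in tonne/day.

335.8 tonne/day

Branch F6 total = 0.498×2211 = 1101.1 tonne/day.
HCl in F6 = 0.305×1101.1 = 335.83 tonne/day.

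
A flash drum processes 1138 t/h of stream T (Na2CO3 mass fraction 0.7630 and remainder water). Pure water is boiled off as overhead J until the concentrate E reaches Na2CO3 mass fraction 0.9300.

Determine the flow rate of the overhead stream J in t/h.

Na2CO3 is conserved: 1138×0.763 = 868.29 t/h all reports to the concentrate.
Concentrate = 868.29/(target fraction) = 933.65 t/h.
Overhead = 1138 − 933.65 = 204.35 t/h.

204.4 t/h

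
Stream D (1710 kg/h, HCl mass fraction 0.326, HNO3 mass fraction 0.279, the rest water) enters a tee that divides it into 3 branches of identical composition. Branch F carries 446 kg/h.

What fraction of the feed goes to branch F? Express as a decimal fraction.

0.261

Fraction to F = 446/1710 = 0.2608.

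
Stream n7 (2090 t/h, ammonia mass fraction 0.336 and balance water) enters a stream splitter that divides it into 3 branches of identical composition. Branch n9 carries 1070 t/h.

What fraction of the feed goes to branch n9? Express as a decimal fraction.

0.512

Fraction to n9 = 1070/2090 = 0.5120.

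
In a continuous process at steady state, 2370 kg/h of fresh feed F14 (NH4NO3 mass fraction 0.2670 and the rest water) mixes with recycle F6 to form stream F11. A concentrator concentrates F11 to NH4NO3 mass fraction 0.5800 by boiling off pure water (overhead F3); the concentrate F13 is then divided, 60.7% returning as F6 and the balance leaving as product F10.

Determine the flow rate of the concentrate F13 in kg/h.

2776 kg/h

Overall NH4NO3 balance (none leaves overhead): NH4NO3 in fresh feed = NH4NO3 in product, i.e. 2370×0.267 = (1−0.607)·F13·0.580.
F13 = 632.79/(0.580×0.393) = 2776.1 kg/h.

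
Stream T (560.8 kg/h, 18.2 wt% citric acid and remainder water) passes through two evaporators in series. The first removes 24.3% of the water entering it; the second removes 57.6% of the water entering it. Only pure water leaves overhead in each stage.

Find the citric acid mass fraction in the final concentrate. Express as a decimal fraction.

water in feed = 560.8×0.818 = 458.73 kg/h.
After stage 1: water left = (1−0.243)×458.73 = 347.26; stream total = 449.33 kg/h.
After stage 2: water left = (1−0.576)×347.26 = 147.24; final concentrate = 249.3 kg/h.
citric acid fraction = 102.07/249.3 = 0.4094.

0.4094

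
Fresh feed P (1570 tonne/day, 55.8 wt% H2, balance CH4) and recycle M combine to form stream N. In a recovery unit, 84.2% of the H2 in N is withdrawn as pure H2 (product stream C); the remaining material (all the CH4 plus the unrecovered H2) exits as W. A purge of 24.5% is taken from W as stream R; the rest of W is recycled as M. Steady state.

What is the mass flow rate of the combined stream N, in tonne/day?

CH4 enters only via P and leaves only via the purge: 1570×0.442 = 0.245×(CH4 in W), and the recovery unit passes all CH4, so CH4 in N = CH4 in W = 2832.4 tonne/day.
H2 in N: m_A = 1570×0.558 + (1−0.245)·(1−0.842)·m_A, so m_A = 876.06/0.8807 = 994.72 tonne/day.
N = 994.72 + 2832.4 = 3827.1 tonne/day.

3827 tonne/day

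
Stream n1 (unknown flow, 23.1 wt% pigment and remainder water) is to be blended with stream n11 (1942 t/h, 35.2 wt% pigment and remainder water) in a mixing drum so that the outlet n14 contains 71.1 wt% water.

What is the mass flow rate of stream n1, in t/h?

Let n1 be the unknown flow. Total out = 1942 + n1.
water balance: 1258.4 + 0.769·n1 = 0.711·(1942 + n1)
(0.769 − 0.711)·n1 = 0.711×1942 − 1258.4 = 122.35
n1 = 122.35 / 0.058 = 2109.4 t/h

2109 t/h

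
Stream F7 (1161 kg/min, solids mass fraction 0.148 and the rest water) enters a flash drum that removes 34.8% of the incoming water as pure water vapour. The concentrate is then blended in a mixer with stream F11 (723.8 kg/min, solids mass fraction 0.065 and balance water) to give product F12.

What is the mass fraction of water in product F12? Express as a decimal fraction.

Vapour removed = 0.348×0.852×1161 = 344.23 kg/min; concentrate = 816.77 kg/min.
water reaching the mixer = 644.94 (from concentrate) + 723.8×0.935 = 1321.7 kg/min.
Product flow = 816.77 + 723.8 = 1540.6 kg/min; water fraction = 0.858.

0.858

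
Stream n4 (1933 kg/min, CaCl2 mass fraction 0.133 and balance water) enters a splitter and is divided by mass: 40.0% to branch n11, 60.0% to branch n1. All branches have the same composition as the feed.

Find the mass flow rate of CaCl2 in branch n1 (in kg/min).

Branch n1 total = 0.600×1933 = 1159.8 kg/min.
CaCl2 in n1 = 0.133×1159.8 = 154.25 kg/min.

154.3 kg/min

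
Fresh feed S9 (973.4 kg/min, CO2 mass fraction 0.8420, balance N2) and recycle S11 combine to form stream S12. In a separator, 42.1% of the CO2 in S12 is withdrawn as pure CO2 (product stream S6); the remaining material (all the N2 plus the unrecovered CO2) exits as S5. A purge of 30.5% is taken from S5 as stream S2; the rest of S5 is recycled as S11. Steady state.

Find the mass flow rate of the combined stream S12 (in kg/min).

N2 enters only via S9 and leaves only via the purge: 973.4×0.158 = 0.305×(N2 in S5), and the separator passes all N2, so N2 in S12 = N2 in S5 = 504.25 kg/min.
CO2 in S12: m_A = 973.4×0.842 + (1−0.305)·(1−0.421)·m_A, so m_A = 819.6/0.5976 = 1371.5 kg/min.
S12 = 1371.5 + 504.25 = 1875.8 kg/min.

1876 kg/min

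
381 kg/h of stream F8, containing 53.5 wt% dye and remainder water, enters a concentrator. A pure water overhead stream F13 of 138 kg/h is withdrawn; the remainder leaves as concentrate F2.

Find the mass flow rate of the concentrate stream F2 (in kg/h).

Concentrate = 381 − 138 = 243 kg/h.

243 kg/h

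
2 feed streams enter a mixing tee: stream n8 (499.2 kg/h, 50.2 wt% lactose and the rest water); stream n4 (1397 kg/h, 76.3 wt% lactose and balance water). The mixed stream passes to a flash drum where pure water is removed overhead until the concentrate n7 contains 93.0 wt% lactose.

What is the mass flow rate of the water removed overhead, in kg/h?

480.6 kg/h

lactose entering = 499.2×0.502 + 1397×0.763 = 1316.5 kg/h.
All lactose reports to n7, so n7 = 1316.5/0.930 = 1415.6 kg/h.
Total feed = 1896.2 kg/h; overhead = 1896.2 − 1415.6 = 480.6 kg/h.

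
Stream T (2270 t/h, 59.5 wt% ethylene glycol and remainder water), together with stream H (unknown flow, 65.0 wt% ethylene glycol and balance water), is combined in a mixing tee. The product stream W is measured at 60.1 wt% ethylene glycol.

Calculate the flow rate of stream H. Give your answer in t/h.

Let H be the unknown flow. Total out = 2270 + H.
ethylene glycol balance: 1350.6 + 0.650·H = 0.601·(2270 + H)
(0.650 − 0.601)·H = 0.601×2270 − 1350.6 = 13.62
H = 13.62 / 0.049 = 277.96 t/h

278 t/h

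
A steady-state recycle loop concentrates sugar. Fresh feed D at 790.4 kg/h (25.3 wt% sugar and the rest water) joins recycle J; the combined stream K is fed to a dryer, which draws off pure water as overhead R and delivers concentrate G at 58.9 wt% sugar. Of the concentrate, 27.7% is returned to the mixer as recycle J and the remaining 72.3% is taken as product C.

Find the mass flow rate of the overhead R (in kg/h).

Overall sugar balance (none leaves overhead): sugar in fresh feed = sugar in product, i.e. 790.4×0.253 = (1−0.277)·G·0.589.
G = 199.97/(0.589×0.723) = 469.58 kg/h.
Recycle J = 0.277×469.58 = 130.07 kg/h.
Combined feed K = 790.4 + 130.07 = 920.47 kg/h.
Overhead R = K − G = 920.47 − 469.58 = 450.89 kg/h.

450.9 kg/h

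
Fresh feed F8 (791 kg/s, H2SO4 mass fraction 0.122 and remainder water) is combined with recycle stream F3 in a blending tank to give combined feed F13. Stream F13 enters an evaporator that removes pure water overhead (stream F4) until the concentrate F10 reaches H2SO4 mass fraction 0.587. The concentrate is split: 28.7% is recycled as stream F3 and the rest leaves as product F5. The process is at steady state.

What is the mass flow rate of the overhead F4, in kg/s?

626.6 kg/s

Overall H2SO4 balance (none leaves overhead): H2SO4 in fresh feed = H2SO4 in product, i.e. 791×0.122 = (1−0.287)·F10·0.587.
F10 = 96.502/(0.587×0.713) = 230.57 kg/s.
Recycle F3 = 0.287×230.57 = 66.174 kg/s.
Combined feed F13 = 791 + 66.174 = 857.17 kg/s.
Overhead F4 = F13 − F10 = 857.17 − 230.57 = 626.6 kg/s.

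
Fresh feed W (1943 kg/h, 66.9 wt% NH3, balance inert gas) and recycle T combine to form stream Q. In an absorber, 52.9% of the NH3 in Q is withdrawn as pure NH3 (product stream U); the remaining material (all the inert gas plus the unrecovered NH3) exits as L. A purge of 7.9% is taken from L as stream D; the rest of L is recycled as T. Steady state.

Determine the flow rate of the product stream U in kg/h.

1214 kg/h

NH3 in Q: m_A = 1943×0.669 + (1−0.079)·(1−0.529)·m_A, so m_A = 1299.9/0.5662 = 2295.7 kg/h.
Product U = 0.529×2295.7 = 1214.4 kg/h.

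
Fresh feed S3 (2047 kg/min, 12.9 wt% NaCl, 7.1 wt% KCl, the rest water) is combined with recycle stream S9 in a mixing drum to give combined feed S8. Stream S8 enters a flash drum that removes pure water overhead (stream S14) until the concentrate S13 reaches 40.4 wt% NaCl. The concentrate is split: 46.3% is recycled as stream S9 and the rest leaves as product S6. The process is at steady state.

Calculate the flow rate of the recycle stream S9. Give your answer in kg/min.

563.6 kg/min

Overall NaCl balance (none leaves overhead): NaCl in fresh feed = NaCl in product, i.e. 2047×0.129 = (1−0.463)·S13·0.404.
S13 = 264.06/(0.404×0.537) = 1217.2 kg/min.
Recycle S9 = 0.463×1217.2 = 563.55 kg/min.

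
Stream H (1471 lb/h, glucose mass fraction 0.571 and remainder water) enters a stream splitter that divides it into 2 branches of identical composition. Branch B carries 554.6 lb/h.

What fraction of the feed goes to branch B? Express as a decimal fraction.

Fraction to B = 554.6/1471 = 0.3770.

0.377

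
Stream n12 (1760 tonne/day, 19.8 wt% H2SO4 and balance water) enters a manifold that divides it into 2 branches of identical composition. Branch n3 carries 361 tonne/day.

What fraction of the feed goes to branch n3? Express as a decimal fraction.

Fraction to n3 = 361/1760 = 0.2051.

0.205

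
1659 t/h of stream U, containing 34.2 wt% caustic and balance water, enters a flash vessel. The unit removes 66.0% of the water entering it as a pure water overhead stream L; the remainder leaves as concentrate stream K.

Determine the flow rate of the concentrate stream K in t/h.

938.5 t/h

water entering = 1659×0.658 = 1091.6 t/h; overhead removed = 0.660×1091.6 = 720.47 t/h.
Concentrate = 1659 − 720.47 = 938.53 t/h.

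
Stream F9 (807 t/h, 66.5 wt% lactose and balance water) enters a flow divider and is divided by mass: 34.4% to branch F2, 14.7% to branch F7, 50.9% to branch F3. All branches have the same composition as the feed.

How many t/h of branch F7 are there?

Branch F7 flow = 0.147×807 = 118.63 t/h.

118.6 t/h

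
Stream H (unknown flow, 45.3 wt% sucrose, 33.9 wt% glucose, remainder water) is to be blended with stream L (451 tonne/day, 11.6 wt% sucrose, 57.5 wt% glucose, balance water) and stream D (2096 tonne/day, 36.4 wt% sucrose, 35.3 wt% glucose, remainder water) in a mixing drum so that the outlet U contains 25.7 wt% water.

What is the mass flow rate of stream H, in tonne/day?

1591 tonne/day

Let H be the unknown flow. Total out = 2547 + H.
water balance: 732.53 + 0.208·H = 0.257·(2547 + H)
(0.208 − 0.257)·H = 0.257×2547 − 732.53 = -77.948
H = -77.948 / -0.049 = 1590.8 tonne/day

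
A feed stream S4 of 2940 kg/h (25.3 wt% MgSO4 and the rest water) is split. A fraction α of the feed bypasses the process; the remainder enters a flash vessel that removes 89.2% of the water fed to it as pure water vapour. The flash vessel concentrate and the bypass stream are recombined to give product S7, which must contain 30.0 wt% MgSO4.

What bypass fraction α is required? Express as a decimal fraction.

0.765

All 2940×0.253 = 743.82 kg/h of MgSO4 reaches S7, so S7 = 743.82/0.300 = 2479.4 kg/h and vapour = 460.6 kg/h.
The evaporator receives (1−α)·2940 of feed at 0.747 water and removes 0.892 of that water:
0.892×0.747×(1−α)×2940 = 460.6
(1−α) = 460.6/1959 = 0.2351;  α = 0.7649.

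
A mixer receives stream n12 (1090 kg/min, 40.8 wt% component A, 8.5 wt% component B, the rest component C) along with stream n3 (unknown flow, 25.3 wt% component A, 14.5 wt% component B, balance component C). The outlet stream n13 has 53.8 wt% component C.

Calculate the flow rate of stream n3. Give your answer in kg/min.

Let n3 be the unknown flow. Total out = 1090 + n3.
component C balance: 552.63 + 0.602·n3 = 0.538·(1090 + n3)
(0.602 − 0.538)·n3 = 0.538×1090 − 552.63 = 33.79
n3 = 33.79 / 0.064 = 527.97 kg/min

528 kg/min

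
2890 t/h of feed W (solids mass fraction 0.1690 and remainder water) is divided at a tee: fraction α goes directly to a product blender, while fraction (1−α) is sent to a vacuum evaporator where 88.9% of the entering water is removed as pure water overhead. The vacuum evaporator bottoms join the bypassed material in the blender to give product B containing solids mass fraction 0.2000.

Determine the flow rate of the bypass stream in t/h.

All 2890×0.169 = 488.41 t/h of solids reaches B, so B = 488.41/0.200 = 2442.1 t/h and vapour = 447.95 t/h.
The evaporator receives (1−α)·2890 of feed at 0.831 water and removes 0.889 of that water:
0.889×0.831×(1−α)×2890 = 447.95
(1−α) = 447.95/2135 = 0.2098;  α = 0.7902.
Bypass flow = 0.7902×2890 = 2283.6 t/h.

2284 t/h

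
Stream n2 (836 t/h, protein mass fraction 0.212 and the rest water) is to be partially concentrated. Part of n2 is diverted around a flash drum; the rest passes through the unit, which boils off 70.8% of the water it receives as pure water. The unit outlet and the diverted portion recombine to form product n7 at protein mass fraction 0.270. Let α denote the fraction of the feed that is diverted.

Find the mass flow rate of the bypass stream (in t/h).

All 836×0.212 = 177.23 t/h of protein reaches n7, so n7 = 177.23/0.270 = 656.41 t/h and vapour = 179.59 t/h.
The evaporator receives (1−α)·836 of feed at 0.788 water and removes 0.708 of that water:
0.708×0.788×(1−α)×836 = 179.59
(1−α) = 179.59/466.41 = 0.3850;  α = 0.6150.
Bypass flow = 0.6150×836 = 514.11 t/h.

514.1 t/h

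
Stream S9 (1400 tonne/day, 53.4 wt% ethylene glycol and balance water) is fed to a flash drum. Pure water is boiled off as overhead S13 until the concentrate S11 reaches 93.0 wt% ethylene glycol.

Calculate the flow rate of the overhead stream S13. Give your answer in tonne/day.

596.1 tonne/day

ethylene glycol is conserved: 1400×0.534 = 747.6 tonne/day all reports to the concentrate.
Concentrate = 747.6/(target fraction) = 803.87 tonne/day.
Overhead = 1400 − 803.87 = 596.13 tonne/day.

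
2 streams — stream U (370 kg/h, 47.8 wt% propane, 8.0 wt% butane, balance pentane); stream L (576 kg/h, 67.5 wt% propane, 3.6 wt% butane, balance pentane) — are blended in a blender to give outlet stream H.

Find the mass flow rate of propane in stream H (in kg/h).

565.7 kg/h

propane out = propane in = 370×0.478 + 576×0.675 = 565.66 kg/h.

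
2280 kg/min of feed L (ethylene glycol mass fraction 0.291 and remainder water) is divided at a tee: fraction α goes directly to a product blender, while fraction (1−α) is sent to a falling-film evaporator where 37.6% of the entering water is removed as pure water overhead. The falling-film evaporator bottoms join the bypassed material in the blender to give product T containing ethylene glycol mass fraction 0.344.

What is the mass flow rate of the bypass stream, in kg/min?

962.3 kg/min

All 2280×0.291 = 663.48 kg/min of ethylene glycol reaches T, so T = 663.48/0.344 = 1928.7 kg/min and vapour = 351.28 kg/min.
The evaporator receives (1−α)·2280 of feed at 0.709 water and removes 0.376 of that water:
0.376×0.709×(1−α)×2280 = 351.28
(1−α) = 351.28/607.81 = 0.5779;  α = 0.4221.
Bypass flow = 0.4221×2280 = 962.29 kg/min.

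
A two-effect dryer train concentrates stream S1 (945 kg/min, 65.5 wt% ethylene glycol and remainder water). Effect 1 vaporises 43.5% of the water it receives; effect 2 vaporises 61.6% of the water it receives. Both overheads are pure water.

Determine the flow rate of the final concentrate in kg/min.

water in feed = 945×0.345 = 326.02 kg/min.
After stage 1: water left = (1−0.435)×326.02 = 184.2; stream total = 803.18 kg/min.
After stage 2: water left = (1−0.616)×184.2 = 70.734; final concentrate = 689.71 kg/min.

689.7 kg/min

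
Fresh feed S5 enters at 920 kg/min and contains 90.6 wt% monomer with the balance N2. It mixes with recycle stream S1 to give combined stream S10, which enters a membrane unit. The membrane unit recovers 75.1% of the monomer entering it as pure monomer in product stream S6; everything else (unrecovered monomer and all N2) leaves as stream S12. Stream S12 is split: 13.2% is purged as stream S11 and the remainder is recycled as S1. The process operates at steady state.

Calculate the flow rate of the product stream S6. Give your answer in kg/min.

monomer in S10: m_A = 920×0.906 + (1−0.132)·(1−0.751)·m_A, so m_A = 833.52/0.7839 = 1063.3 kg/min.
Product S6 = 0.751×1063.3 = 798.57 kg/min.

798.6 kg/min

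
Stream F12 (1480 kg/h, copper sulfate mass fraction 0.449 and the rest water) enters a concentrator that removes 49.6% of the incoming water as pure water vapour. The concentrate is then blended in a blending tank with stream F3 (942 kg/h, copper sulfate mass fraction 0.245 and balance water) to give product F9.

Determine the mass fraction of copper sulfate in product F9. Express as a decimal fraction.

Vapour removed = 0.496×0.551×1480 = 404.48 kg/h; concentrate = 1075.5 kg/h.
copper sulfate reaching the mixer = 664.52 (from concentrate) + 942×0.245 = 895.31 kg/h.
Product flow = 1075.5 + 942 = 2017.5 kg/h; copper sulfate fraction = 0.444.

0.444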